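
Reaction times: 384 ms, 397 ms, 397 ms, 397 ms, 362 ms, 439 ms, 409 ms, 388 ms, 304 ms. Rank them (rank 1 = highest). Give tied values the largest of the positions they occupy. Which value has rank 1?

439

Sorted (descending): 439, 409, 397, 397, 397, 388, 384, 362, 304
The 3 values of 397 occupy positions 3–5 → each gets rank 5.
Rank 1 → value 439.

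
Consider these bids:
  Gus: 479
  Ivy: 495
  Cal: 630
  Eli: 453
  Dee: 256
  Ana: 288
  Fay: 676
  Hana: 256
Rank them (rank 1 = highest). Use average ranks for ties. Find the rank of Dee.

7.5

Sorted (descending): 676, 630, 495, 479, 453, 288, 256, 256
The 2 values of 256 occupy positions 7–8 → average rank (7+8)/2 = 7.5.
Dee has value 256 → rank 7.5.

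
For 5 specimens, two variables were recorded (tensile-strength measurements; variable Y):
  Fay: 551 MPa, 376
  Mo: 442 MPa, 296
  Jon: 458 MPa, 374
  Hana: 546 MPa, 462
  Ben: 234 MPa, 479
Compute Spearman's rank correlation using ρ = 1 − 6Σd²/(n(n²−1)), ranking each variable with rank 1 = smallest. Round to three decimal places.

Ranks of variable 1: 5, 2, 3, 4, 1
Ranks of variable 2: 3, 1, 2, 4, 5
d = r₁ − r₂: 2, 1, 1, 0, -4
d²: 4, 1, 1, 0, 16; Σd² = 22
ρ = 1 − 6·22/(5·24) = 1 − 132/120 = -0.100

-0.100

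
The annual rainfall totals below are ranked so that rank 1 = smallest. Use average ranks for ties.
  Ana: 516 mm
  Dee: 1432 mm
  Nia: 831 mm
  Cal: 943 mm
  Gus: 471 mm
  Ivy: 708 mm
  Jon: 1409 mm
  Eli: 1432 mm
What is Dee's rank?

7.5

Sorted (ascending): 471, 516, 708, 831, 943, 1409, 1432, 1432
The 2 values of 1432 occupy positions 7–8 → average rank (7+8)/2 = 7.5.
Dee has value 1432 mm → rank 7.5.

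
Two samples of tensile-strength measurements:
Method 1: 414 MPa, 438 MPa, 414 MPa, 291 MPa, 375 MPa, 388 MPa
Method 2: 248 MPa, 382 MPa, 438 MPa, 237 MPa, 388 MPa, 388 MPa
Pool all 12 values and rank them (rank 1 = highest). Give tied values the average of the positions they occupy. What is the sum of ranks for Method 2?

44.5

Sorted (descending): 438, 438, 414, 414, 388, 388, 388, 382, 375, 291, 248, 237
The 2 values of 438 occupy positions 1–2 → average rank (1+2)/2 = 1.5.
The 2 values of 414 occupy positions 3–4 → average rank (3+4)/2 = 3.5.
The 3 values of 388 occupy positions 5–7 → average rank 6.
Method 2 values → pooled ranks: 248→11, 382→8, 438→1.5, 237→12, 388→6, 388→6
Rank sum = 11 + 8 + 1.5 + 12 + 6 + 6 = 44.5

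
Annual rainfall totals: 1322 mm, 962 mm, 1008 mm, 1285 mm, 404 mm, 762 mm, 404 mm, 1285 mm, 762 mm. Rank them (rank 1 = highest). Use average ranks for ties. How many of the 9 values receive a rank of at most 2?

1

Sorted (descending): 1322, 1285, 1285, 1008, 962, 762, 762, 404, 404
The 2 values of 1285 occupy positions 2–3 → average rank (2+3)/2 = 2.5.
The 2 values of 762 occupy positions 6–7 → average rank (6+7)/2 = 6.5.
The 2 values of 404 occupy positions 8–9 → average rank (8+9)/2 = 8.5.
Ranks ≤ 2: {1} → 1 value.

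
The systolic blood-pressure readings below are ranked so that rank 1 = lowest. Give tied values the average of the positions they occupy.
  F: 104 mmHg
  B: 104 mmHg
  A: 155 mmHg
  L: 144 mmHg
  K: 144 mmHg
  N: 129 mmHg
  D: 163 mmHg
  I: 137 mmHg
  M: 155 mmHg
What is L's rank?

5.5

Sorted (ascending): 104, 104, 129, 137, 144, 144, 155, 155, 163
The 2 values of 104 occupy positions 1–2 → average rank (1+2)/2 = 1.5.
The 2 values of 144 occupy positions 5–6 → average rank (5+6)/2 = 5.5.
The 2 values of 155 occupy positions 7–8 → average rank (7+8)/2 = 7.5.
L has value 144 mmHg → rank 5.5.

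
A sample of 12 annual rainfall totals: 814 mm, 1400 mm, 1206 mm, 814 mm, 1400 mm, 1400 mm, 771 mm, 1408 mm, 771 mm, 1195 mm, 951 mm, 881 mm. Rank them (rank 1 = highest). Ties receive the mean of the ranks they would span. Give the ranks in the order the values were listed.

9.5, 3, 5, 9.5, 3, 3, 11.5, 1, 11.5, 6, 7, 8

Sorted (descending): 1408, 1400, 1400, 1400, 1206, 1195, 951, 881, 814, 814, 771, 771
The 3 values of 1400 occupy positions 2–4 → average rank 3.
The 2 values of 814 occupy positions 9–10 → average rank (9+10)/2 = 9.5.
The 2 values of 771 occupy positions 11–12 → average rank (11+12)/2 = 11.5.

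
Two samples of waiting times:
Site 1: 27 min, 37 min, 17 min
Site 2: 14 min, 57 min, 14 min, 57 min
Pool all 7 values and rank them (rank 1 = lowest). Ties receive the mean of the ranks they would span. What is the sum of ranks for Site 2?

16

Sorted (ascending): 14, 14, 17, 27, 37, 57, 57
The 2 values of 14 occupy positions 1–2 → average rank (1+2)/2 = 1.5.
The 2 values of 57 occupy positions 6–7 → average rank (6+7)/2 = 6.5.
Site 2 values → pooled ranks: 14→1.5, 57→6.5, 14→1.5, 57→6.5
Rank sum = 1.5 + 6.5 + 1.5 + 6.5 = 16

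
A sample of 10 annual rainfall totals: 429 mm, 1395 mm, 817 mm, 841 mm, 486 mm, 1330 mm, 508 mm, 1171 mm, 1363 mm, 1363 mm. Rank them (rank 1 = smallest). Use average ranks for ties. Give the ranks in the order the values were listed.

1, 10, 4, 5, 2, 7, 3, 6, 8.5, 8.5

Sorted (ascending): 429, 486, 508, 817, 841, 1171, 1330, 1363, 1363, 1395
The 2 values of 1363 occupy positions 8–9 → average rank (8+9)/2 = 8.5.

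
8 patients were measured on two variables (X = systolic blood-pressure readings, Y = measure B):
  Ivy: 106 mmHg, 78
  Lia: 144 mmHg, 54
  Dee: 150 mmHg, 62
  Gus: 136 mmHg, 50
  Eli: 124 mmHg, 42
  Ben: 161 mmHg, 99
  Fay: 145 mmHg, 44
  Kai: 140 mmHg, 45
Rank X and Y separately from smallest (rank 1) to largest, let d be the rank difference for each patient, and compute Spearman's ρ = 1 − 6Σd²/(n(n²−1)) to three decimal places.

Ranks of variable 1: 1, 5, 7, 3, 2, 8, 6, 4
Ranks of variable 2: 7, 5, 6, 4, 1, 8, 2, 3
d = r₁ − r₂: -6, 0, 1, -1, 1, 0, 4, 1
d²: 36, 0, 1, 1, 1, 0, 16, 1; Σd² = 56
ρ = 1 − 6·56/(8·63) = 1 − 336/504 = 0.333

0.333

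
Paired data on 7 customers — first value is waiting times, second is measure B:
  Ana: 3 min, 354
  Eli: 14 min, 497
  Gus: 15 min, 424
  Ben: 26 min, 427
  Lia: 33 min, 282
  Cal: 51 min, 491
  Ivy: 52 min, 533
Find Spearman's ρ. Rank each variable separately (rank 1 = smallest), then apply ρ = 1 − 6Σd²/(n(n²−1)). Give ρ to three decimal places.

Ranks of variable 1: 1, 2, 3, 4, 5, 6, 7
Ranks of variable 2: 2, 6, 3, 4, 1, 5, 7
d = r₁ − r₂: -1, -4, 0, 0, 4, 1, 0
d²: 1, 16, 0, 0, 16, 1, 0; Σd² = 34
ρ = 1 − 6·34/(7·48) = 1 − 204/336 = 0.393

0.393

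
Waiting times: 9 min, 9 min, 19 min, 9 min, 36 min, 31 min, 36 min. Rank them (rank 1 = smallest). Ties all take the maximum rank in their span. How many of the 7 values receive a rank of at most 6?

Sorted (ascending): 9, 9, 9, 19, 31, 36, 36
The 3 values of 9 occupy positions 1–3 → each gets rank 3.
The 2 values of 36 occupy positions 6–7 → each gets rank 7.
Ranks ≤ 6: {3, 3, 3, 4, 5} → 5 values.

5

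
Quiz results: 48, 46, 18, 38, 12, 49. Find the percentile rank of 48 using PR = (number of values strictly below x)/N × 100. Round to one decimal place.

N = 6.
Strictly below 48: 4. Equal to 48: 1.
PR = 4/6 × 100 = 66.7

66.7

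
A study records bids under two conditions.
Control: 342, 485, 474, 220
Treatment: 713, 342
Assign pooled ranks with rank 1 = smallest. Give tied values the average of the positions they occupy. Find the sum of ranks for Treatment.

Sorted (ascending): 220, 342, 342, 474, 485, 713
The 2 values of 342 occupy positions 2–3 → average rank (2+3)/2 = 2.5.
Treatment values → pooled ranks: 713→6, 342→2.5
Rank sum = 6 + 2.5 = 8.5

8.5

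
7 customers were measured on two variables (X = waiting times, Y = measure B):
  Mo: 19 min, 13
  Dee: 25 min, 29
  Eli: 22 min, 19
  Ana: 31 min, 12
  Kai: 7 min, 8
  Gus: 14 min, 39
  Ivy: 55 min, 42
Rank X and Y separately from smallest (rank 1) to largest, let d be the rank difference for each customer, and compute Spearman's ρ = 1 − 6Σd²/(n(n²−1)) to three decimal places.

0.429

Ranks of variable 1: 3, 5, 4, 6, 1, 2, 7
Ranks of variable 2: 3, 5, 4, 2, 1, 6, 7
d = r₁ − r₂: 0, 0, 0, 4, 0, -4, 0
d²: 0, 0, 0, 16, 0, 16, 0; Σd² = 32
ρ = 1 − 6·32/(7·48) = 1 − 192/336 = 0.429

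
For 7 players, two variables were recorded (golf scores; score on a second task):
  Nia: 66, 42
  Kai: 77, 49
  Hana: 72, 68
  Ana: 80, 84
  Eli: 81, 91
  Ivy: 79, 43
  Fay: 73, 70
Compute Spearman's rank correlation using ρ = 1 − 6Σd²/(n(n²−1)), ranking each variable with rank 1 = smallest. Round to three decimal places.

Ranks of variable 1: 1, 4, 2, 6, 7, 5, 3
Ranks of variable 2: 1, 3, 4, 6, 7, 2, 5
d = r₁ − r₂: 0, 1, -2, 0, 0, 3, -2
d²: 0, 1, 4, 0, 0, 9, 4; Σd² = 18
ρ = 1 − 6·18/(7·48) = 1 − 108/336 = 0.679

0.679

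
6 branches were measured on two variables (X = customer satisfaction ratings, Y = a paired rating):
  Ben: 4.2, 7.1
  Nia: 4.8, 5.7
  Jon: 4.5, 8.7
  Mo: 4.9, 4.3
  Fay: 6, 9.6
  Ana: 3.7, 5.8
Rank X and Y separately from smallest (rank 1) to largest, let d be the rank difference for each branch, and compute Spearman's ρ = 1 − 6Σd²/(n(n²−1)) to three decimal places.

Ranks of variable 1: 2, 4, 3, 5, 6, 1
Ranks of variable 2: 4, 2, 5, 1, 6, 3
d = r₁ − r₂: -2, 2, -2, 4, 0, -2
d²: 4, 4, 4, 16, 0, 4; Σd² = 32
ρ = 1 − 6·32/(6·35) = 1 − 192/210 = 0.086

0.086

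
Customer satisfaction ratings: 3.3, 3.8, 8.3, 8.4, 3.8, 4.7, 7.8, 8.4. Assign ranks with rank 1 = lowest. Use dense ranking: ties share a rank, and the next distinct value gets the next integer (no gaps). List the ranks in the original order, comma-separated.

Sorted (ascending): 3.3, 3.8, 3.8, 4.7, 7.8, 8.3, 8.4, 8.4
The 2 values of 3.8 share dense rank 2.
The 2 values of 8.4 share dense rank 6.
Remaining distinct values take the next consecutive integers.

1, 2, 5, 6, 2, 3, 4, 6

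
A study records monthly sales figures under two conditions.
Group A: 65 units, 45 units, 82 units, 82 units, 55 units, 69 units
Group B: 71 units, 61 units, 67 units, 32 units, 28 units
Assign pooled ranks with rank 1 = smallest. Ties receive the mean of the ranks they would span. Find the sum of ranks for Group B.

Sorted (ascending): 28, 32, 45, 55, 61, 65, 67, 69, 71, 82, 82
The 2 values of 82 occupy positions 10–11 → average rank (10+11)/2 = 10.5.
Group B values → pooled ranks: 71→9, 61→5, 67→7, 32→2, 28→1
Rank sum = 9 + 5 + 7 + 2 + 1 = 24

24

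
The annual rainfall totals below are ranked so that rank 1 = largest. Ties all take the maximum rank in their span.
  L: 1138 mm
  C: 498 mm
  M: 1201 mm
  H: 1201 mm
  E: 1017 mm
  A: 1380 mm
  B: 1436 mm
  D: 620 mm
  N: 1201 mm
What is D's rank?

Sorted (descending): 1436, 1380, 1201, 1201, 1201, 1138, 1017, 620, 498
The 3 values of 1201 occupy positions 3–5 → each gets rank 5.
D has value 620 mm → rank 8.

8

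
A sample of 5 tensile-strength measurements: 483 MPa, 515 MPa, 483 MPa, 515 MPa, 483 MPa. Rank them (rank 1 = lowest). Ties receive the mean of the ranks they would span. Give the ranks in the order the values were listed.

Sorted (ascending): 483, 483, 483, 515, 515
The 3 values of 483 occupy positions 1–3 → average rank 2.
The 2 values of 515 occupy positions 4–5 → average rank (4+5)/2 = 4.5.

2, 4.5, 2, 4.5, 2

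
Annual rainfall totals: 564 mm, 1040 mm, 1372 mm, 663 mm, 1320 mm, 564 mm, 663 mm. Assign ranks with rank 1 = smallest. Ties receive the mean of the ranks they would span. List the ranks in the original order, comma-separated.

1.5, 5, 7, 3.5, 6, 1.5, 3.5

Sorted (ascending): 564, 564, 663, 663, 1040, 1320, 1372
The 2 values of 564 occupy positions 1–2 → average rank (1+2)/2 = 1.5.
The 2 values of 663 occupy positions 3–4 → average rank (3+4)/2 = 3.5.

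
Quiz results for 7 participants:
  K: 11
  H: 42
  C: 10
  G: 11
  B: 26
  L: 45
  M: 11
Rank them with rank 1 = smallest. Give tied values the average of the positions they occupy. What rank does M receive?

3

Sorted (ascending): 10, 11, 11, 11, 26, 42, 45
The 3 values of 11 occupy positions 2–4 → average rank 3.
M has value 11 → rank 3.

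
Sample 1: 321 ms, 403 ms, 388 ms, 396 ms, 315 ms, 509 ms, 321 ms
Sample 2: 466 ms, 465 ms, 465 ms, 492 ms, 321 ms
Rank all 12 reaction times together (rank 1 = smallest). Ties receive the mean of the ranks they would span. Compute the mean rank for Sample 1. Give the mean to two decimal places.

Sorted (ascending): 315, 321, 321, 321, 388, 396, 403, 465, 465, 466, 492, 509
The 3 values of 321 occupy positions 2–4 → average rank 3.
The 2 values of 465 occupy positions 8–9 → average rank (8+9)/2 = 8.5.
Sample 1 values → pooled ranks: 321→3, 403→7, 388→5, 396→6, 315→1, 509→12, 321→3
Mean rank = (3 + 7 + 5 + 6 + 1 + 12 + 3) / 7 = 5.29

5.29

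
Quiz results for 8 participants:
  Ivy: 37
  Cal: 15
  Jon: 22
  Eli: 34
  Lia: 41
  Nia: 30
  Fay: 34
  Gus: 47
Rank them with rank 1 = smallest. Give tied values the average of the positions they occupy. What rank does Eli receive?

Sorted (ascending): 15, 22, 30, 34, 34, 37, 41, 47
The 2 values of 34 occupy positions 4–5 → average rank (4+5)/2 = 4.5.
Eli has value 34 → rank 4.5.

4.5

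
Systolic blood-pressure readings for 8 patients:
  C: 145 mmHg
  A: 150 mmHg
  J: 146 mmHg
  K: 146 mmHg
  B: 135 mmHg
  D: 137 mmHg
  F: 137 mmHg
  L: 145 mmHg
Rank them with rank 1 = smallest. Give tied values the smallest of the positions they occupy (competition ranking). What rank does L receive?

Sorted (ascending): 135, 137, 137, 145, 145, 146, 146, 150
The 2 values of 137 occupy positions 2–3 → each gets rank 2.
The 2 values of 145 occupy positions 4–5 → each gets rank 4.
The 2 values of 146 occupy positions 6–7 → each gets rank 6.
L has value 145 mmHg → rank 4.

4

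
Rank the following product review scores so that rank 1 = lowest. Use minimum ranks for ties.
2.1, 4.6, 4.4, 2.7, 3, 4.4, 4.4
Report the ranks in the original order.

Sorted (ascending): 2.1, 2.7, 3, 4.4, 4.4, 4.4, 4.6
The 3 values of 4.4 occupy positions 4–6 → each gets rank 4.

1, 7, 4, 2, 3, 4, 4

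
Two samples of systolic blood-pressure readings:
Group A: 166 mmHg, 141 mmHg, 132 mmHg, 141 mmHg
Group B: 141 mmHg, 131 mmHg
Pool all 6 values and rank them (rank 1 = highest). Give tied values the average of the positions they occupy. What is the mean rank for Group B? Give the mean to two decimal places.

4.50

Sorted (descending): 166, 141, 141, 141, 132, 131
The 3 values of 141 occupy positions 2–4 → average rank 3.
Group B values → pooled ranks: 141→3, 131→6
Mean rank = (3 + 6) / 2 = 4.50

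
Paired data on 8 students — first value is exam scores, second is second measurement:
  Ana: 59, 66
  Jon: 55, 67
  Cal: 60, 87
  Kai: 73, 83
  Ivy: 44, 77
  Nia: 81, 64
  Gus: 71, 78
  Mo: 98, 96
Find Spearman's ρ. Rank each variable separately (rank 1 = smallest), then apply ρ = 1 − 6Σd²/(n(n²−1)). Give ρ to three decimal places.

0.333

Ranks of variable 1: 3, 2, 4, 6, 1, 7, 5, 8
Ranks of variable 2: 2, 3, 7, 6, 4, 1, 5, 8
d = r₁ − r₂: 1, -1, -3, 0, -3, 6, 0, 0
d²: 1, 1, 9, 0, 9, 36, 0, 0; Σd² = 56
ρ = 1 − 6·56/(8·63) = 1 − 336/504 = 0.333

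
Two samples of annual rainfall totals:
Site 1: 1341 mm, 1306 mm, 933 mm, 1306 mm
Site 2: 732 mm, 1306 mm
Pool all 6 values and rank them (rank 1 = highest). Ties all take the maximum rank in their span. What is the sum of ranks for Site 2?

Sorted (descending): 1341, 1306, 1306, 1306, 933, 732
The 3 values of 1306 occupy positions 2–4 → each gets rank 4.
Site 2 values → pooled ranks: 732→6, 1306→4
Rank sum = 6 + 4 = 10

10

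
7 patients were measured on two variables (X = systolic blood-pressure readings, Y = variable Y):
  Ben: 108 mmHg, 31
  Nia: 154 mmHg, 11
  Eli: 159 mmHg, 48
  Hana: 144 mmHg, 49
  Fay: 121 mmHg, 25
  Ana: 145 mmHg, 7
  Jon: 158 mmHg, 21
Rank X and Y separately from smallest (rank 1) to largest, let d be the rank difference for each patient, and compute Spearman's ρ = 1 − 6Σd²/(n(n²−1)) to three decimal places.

-0.143

Ranks of variable 1: 1, 5, 7, 3, 2, 4, 6
Ranks of variable 2: 5, 2, 6, 7, 4, 1, 3
d = r₁ − r₂: -4, 3, 1, -4, -2, 3, 3
d²: 16, 9, 1, 16, 4, 9, 9; Σd² = 64
ρ = 1 − 6·64/(7·48) = 1 − 384/336 = -0.143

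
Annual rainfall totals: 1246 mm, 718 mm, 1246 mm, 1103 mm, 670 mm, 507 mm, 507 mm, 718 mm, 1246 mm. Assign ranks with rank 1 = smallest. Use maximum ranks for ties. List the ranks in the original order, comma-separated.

Sorted (ascending): 507, 507, 670, 718, 718, 1103, 1246, 1246, 1246
The 2 values of 507 occupy positions 1–2 → each gets rank 2.
The 2 values of 718 occupy positions 4–5 → each gets rank 5.
The 3 values of 1246 occupy positions 7–9 → each gets rank 9.

9, 5, 9, 6, 3, 2, 2, 5, 9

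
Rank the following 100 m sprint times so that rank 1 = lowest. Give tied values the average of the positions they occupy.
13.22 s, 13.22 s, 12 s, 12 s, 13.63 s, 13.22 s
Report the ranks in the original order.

Sorted (ascending): 12, 12, 13.22, 13.22, 13.22, 13.63
The 2 values of 12 occupy positions 1–2 → average rank (1+2)/2 = 1.5.
The 3 values of 13.22 occupy positions 3–5 → average rank 4.

4, 4, 1.5, 1.5, 6, 4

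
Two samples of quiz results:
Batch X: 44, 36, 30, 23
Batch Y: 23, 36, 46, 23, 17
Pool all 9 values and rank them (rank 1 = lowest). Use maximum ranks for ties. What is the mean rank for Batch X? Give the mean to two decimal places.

Sorted (ascending): 17, 23, 23, 23, 30, 36, 36, 44, 46
The 3 values of 23 occupy positions 2–4 → each gets rank 4.
The 2 values of 36 occupy positions 6–7 → each gets rank 7.
Batch X values → pooled ranks: 44→8, 36→7, 30→5, 23→4
Mean rank = (8 + 7 + 5 + 4) / 4 = 6.00

6.00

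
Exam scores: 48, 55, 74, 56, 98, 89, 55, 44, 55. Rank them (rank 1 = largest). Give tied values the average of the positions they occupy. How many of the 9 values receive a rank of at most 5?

4

Sorted (descending): 98, 89, 74, 56, 55, 55, 55, 48, 44
The 3 values of 55 occupy positions 5–7 → average rank 6.
Ranks ≤ 5: {1, 2, 3, 4} → 4 values.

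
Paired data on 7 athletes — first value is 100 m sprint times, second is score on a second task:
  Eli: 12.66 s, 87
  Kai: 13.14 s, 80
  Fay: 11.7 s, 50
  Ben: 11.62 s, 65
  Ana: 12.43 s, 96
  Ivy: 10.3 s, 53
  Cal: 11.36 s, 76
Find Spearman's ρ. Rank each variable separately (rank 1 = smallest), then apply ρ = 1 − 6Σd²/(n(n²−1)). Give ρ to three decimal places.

Ranks of variable 1: 6, 7, 4, 3, 5, 1, 2
Ranks of variable 2: 6, 5, 1, 3, 7, 2, 4
d = r₁ − r₂: 0, 2, 3, 0, -2, -1, -2
d²: 0, 4, 9, 0, 4, 1, 4; Σd² = 22
ρ = 1 − 6·22/(7·48) = 1 − 132/336 = 0.607

0.607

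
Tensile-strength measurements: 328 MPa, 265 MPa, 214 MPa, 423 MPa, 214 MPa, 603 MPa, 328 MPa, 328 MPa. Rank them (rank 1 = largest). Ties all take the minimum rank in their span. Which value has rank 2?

Sorted (descending): 603, 423, 328, 328, 328, 265, 214, 214
The 3 values of 328 occupy positions 3–5 → each gets rank 3.
The 2 values of 214 occupy positions 7–8 → each gets rank 7.
Rank 2 → value 423.

423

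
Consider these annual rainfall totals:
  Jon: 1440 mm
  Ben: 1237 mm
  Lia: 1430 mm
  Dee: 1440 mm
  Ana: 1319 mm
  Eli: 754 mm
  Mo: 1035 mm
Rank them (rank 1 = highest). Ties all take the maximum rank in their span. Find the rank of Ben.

Sorted (descending): 1440, 1440, 1430, 1319, 1237, 1035, 754
The 2 values of 1440 occupy positions 1–2 → each gets rank 2.
Ben has value 1237 mm → rank 5.

5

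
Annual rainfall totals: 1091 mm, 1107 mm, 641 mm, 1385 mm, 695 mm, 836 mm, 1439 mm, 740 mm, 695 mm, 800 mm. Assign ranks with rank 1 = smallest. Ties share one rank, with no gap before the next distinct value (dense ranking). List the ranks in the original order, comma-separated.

Sorted (ascending): 641, 695, 695, 740, 800, 836, 1091, 1107, 1385, 1439
The 2 values of 695 share dense rank 2.
Remaining distinct values take the next consecutive integers.

6, 7, 1, 8, 2, 5, 9, 3, 2, 4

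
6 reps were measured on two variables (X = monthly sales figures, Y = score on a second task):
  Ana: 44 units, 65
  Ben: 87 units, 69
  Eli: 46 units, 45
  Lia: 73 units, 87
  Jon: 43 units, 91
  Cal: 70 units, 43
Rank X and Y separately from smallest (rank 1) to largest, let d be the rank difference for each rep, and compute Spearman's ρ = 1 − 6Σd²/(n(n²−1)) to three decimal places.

Ranks of variable 1: 2, 6, 3, 5, 1, 4
Ranks of variable 2: 3, 4, 2, 5, 6, 1
d = r₁ − r₂: -1, 2, 1, 0, -5, 3
d²: 1, 4, 1, 0, 25, 9; Σd² = 40
ρ = 1 − 6·40/(6·35) = 1 − 240/210 = -0.143

-0.143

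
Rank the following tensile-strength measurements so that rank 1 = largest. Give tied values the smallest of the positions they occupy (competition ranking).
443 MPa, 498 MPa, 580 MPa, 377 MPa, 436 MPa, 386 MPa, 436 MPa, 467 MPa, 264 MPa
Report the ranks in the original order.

4, 2, 1, 8, 5, 7, 5, 3, 9

Sorted (descending): 580, 498, 467, 443, 436, 436, 386, 377, 264
The 2 values of 436 occupy positions 5–6 → each gets rank 5.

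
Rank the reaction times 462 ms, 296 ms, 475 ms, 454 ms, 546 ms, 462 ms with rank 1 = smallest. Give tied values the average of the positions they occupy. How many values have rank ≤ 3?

Sorted (ascending): 296, 454, 462, 462, 475, 546
The 2 values of 462 occupy positions 3–4 → average rank (3+4)/2 = 3.5.
Ranks ≤ 3: {1, 2} → 2 values.

2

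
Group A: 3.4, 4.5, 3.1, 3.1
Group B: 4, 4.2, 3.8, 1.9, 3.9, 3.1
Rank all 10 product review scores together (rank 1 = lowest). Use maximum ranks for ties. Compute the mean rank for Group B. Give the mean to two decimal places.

Sorted (ascending): 1.9, 3.1, 3.1, 3.1, 3.4, 3.8, 3.9, 4, 4.2, 4.5
The 3 values of 3.1 occupy positions 2–4 → each gets rank 4.
Group B values → pooled ranks: 4→8, 4.2→9, 3.8→6, 1.9→1, 3.9→7, 3.1→4
Mean rank = (8 + 9 + 6 + 1 + 7 + 4) / 6 = 5.83

5.83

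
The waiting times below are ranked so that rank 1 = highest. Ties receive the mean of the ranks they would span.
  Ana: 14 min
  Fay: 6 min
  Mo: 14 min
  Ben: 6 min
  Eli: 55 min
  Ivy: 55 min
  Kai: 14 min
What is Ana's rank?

Sorted (descending): 55, 55, 14, 14, 14, 6, 6
The 2 values of 55 occupy positions 1–2 → average rank (1+2)/2 = 1.5.
The 3 values of 14 occupy positions 3–5 → average rank 4.
The 2 values of 6 occupy positions 6–7 → average rank (6+7)/2 = 6.5.
Ana has value 14 min → rank 4.

4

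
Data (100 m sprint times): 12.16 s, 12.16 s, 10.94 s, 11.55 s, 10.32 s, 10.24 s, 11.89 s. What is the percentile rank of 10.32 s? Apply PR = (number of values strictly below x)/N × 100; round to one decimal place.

N = 7.
Strictly below 10.32: 1. Equal to 10.32: 1.
PR = 1/7 × 100 = 14.3

14.3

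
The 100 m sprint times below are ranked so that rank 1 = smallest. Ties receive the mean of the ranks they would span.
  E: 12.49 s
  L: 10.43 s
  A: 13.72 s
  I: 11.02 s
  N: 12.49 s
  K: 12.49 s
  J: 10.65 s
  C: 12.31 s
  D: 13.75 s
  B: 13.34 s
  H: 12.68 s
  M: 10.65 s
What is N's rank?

7

Sorted (ascending): 10.43, 10.65, 10.65, 11.02, 12.31, 12.49, 12.49, 12.49, 12.68, 13.34, 13.72, 13.75
The 2 values of 10.65 occupy positions 2–3 → average rank (2+3)/2 = 2.5.
The 3 values of 12.49 occupy positions 6–8 → average rank 7.
N has value 12.49 s → rank 7.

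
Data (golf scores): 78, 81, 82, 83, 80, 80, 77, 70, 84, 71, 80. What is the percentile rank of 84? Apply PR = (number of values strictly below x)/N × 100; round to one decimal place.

N = 11.
Strictly below 84: 10. Equal to 84: 1.
PR = 10/11 × 100 = 90.9

90.9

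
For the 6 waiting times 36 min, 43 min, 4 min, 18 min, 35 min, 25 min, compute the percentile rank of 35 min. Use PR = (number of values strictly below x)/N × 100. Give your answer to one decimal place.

N = 6.
Strictly below 35: 3. Equal to 35: 1.
PR = 3/6 × 100 = 50.0

50.0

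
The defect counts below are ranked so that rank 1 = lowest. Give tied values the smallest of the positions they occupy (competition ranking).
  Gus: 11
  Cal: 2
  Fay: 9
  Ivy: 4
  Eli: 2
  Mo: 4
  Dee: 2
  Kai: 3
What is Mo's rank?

5

Sorted (ascending): 2, 2, 2, 3, 4, 4, 9, 11
The 3 values of 2 occupy positions 1–3 → each gets rank 1.
The 2 values of 4 occupy positions 5–6 → each gets rank 5.
Mo has value 4 → rank 5.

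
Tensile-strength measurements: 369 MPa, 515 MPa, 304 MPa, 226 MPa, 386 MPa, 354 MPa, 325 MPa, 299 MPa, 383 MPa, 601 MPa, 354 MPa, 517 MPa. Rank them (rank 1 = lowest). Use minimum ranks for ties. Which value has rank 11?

Sorted (ascending): 226, 299, 304, 325, 354, 354, 369, 383, 386, 515, 517, 601
The 2 values of 354 occupy positions 5–6 → each gets rank 5.
Rank 11 → value 517.

517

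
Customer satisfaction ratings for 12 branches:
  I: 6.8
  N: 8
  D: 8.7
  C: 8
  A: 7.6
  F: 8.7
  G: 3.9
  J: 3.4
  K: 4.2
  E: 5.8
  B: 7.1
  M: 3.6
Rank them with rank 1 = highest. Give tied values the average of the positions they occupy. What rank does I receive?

7

Sorted (descending): 8.7, 8.7, 8, 8, 7.6, 7.1, 6.8, 5.8, 4.2, 3.9, 3.6, 3.4
The 2 values of 8.7 occupy positions 1–2 → average rank (1+2)/2 = 1.5.
The 2 values of 8 occupy positions 3–4 → average rank (3+4)/2 = 3.5.
I has value 6.8 → rank 7.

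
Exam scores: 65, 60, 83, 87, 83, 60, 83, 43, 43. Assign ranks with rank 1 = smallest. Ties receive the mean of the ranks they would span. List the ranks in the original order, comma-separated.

5, 3.5, 7, 9, 7, 3.5, 7, 1.5, 1.5

Sorted (ascending): 43, 43, 60, 60, 65, 83, 83, 83, 87
The 2 values of 43 occupy positions 1–2 → average rank (1+2)/2 = 1.5.
The 2 values of 60 occupy positions 3–4 → average rank (3+4)/2 = 3.5.
The 3 values of 83 occupy positions 6–8 → average rank 7.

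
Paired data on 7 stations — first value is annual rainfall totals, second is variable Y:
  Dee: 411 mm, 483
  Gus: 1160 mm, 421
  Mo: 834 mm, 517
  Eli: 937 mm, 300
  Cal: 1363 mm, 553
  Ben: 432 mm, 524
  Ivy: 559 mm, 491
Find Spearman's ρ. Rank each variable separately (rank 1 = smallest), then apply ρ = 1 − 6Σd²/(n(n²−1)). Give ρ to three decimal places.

0.036

Ranks of variable 1: 1, 6, 4, 5, 7, 2, 3
Ranks of variable 2: 3, 2, 5, 1, 7, 6, 4
d = r₁ − r₂: -2, 4, -1, 4, 0, -4, -1
d²: 4, 16, 1, 16, 0, 16, 1; Σd² = 54
ρ = 1 − 6·54/(7·48) = 1 − 324/336 = 0.036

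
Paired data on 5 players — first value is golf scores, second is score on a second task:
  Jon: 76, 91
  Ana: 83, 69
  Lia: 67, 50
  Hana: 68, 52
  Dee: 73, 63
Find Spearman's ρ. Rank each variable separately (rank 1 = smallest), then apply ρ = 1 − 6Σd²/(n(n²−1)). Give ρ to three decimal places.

Ranks of variable 1: 4, 5, 1, 2, 3
Ranks of variable 2: 5, 4, 1, 2, 3
d = r₁ − r₂: -1, 1, 0, 0, 0
d²: 1, 1, 0, 0, 0; Σd² = 2
ρ = 1 − 6·2/(5·24) = 1 − 12/120 = 0.900

0.900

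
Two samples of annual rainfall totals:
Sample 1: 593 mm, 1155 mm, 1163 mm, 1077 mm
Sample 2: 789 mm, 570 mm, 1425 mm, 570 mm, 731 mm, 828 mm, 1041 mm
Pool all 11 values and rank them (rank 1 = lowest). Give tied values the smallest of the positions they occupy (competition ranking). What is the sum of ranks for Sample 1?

30

Sorted (ascending): 570, 570, 593, 731, 789, 828, 1041, 1077, 1155, 1163, 1425
The 2 values of 570 occupy positions 1–2 → each gets rank 1.
Sample 1 values → pooled ranks: 593→3, 1155→9, 1163→10, 1077→8
Rank sum = 3 + 9 + 10 + 8 = 30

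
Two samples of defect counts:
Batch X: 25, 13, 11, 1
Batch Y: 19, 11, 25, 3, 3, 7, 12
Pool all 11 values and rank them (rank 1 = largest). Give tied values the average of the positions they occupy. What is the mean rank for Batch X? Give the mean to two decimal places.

Sorted (descending): 25, 25, 19, 13, 12, 11, 11, 7, 3, 3, 1
The 2 values of 25 occupy positions 1–2 → average rank (1+2)/2 = 1.5.
The 2 values of 11 occupy positions 6–7 → average rank (6+7)/2 = 6.5.
The 2 values of 3 occupy positions 9–10 → average rank (9+10)/2 = 9.5.
Batch X values → pooled ranks: 25→1.5, 13→4, 11→6.5, 1→11
Mean rank = (1.5 + 4 + 6.5 + 11) / 4 = 5.75

5.75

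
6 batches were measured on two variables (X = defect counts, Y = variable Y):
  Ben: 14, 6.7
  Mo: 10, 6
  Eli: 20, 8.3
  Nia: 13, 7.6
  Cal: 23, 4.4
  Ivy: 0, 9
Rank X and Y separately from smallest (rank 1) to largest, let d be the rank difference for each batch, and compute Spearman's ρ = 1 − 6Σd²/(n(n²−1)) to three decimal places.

Ranks of variable 1: 4, 2, 5, 3, 6, 1
Ranks of variable 2: 3, 2, 5, 4, 1, 6
d = r₁ − r₂: 1, 0, 0, -1, 5, -5
d²: 1, 0, 0, 1, 25, 25; Σd² = 52
ρ = 1 − 6·52/(6·35) = 1 − 312/210 = -0.486

-0.486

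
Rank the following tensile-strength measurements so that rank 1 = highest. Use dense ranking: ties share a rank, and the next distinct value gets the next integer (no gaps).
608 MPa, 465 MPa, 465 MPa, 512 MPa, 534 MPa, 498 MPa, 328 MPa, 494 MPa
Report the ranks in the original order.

Sorted (descending): 608, 534, 512, 498, 494, 465, 465, 328
The 2 values of 465 share dense rank 6.
Remaining distinct values take the next consecutive integers.

1, 6, 6, 3, 2, 4, 7, 5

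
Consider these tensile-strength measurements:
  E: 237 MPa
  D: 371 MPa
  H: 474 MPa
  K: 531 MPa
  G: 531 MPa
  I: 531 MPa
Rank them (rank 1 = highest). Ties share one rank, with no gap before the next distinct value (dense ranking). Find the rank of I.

1

Sorted (descending): 531, 531, 531, 474, 371, 237
The 3 values of 531 share dense rank 1.
Remaining distinct values take the next consecutive integers.
I has value 531 MPa → rank 1.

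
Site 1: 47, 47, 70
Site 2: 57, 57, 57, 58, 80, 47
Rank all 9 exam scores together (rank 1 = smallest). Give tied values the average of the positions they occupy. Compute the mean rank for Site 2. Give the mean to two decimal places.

Sorted (ascending): 47, 47, 47, 57, 57, 57, 58, 70, 80
The 3 values of 47 occupy positions 1–3 → average rank 2.
The 3 values of 57 occupy positions 4–6 → average rank 5.
Site 2 values → pooled ranks: 57→5, 57→5, 57→5, 58→7, 80→9, 47→2
Mean rank = (5 + 5 + 5 + 7 + 9 + 2) / 6 = 5.50

5.50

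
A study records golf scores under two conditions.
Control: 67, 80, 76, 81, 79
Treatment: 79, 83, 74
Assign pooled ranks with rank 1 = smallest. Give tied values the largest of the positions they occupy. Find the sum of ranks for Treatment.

Sorted (ascending): 67, 74, 76, 79, 79, 80, 81, 83
The 2 values of 79 occupy positions 4–5 → each gets rank 5.
Treatment values → pooled ranks: 79→5, 83→8, 74→2
Rank sum = 5 + 8 + 2 = 15

15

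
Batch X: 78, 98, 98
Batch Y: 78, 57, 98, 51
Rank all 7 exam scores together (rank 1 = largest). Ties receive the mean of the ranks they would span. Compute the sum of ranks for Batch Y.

19.5

Sorted (descending): 98, 98, 98, 78, 78, 57, 51
The 3 values of 98 occupy positions 1–3 → average rank 2.
The 2 values of 78 occupy positions 4–5 → average rank (4+5)/2 = 4.5.
Batch Y values → pooled ranks: 78→4.5, 57→6, 98→2, 51→7
Rank sum = 4.5 + 6 + 2 + 7 = 19.5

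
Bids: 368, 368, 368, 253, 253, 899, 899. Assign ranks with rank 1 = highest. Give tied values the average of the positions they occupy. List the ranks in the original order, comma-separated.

4, 4, 4, 6.5, 6.5, 1.5, 1.5

Sorted (descending): 899, 899, 368, 368, 368, 253, 253
The 2 values of 899 occupy positions 1–2 → average rank (1+2)/2 = 1.5.
The 3 values of 368 occupy positions 3–5 → average rank 4.
The 2 values of 253 occupy positions 6–7 → average rank (6+7)/2 = 6.5.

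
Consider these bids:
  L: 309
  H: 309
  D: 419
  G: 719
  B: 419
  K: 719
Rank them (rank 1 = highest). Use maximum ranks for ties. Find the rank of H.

6

Sorted (descending): 719, 719, 419, 419, 309, 309
The 2 values of 719 occupy positions 1–2 → each gets rank 2.
The 2 values of 419 occupy positions 3–4 → each gets rank 4.
The 2 values of 309 occupy positions 5–6 → each gets rank 6.
H has value 309 → rank 6.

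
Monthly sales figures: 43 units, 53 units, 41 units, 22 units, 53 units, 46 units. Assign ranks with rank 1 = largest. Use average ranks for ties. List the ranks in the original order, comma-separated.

Sorted (descending): 53, 53, 46, 43, 41, 22
The 2 values of 53 occupy positions 1–2 → average rank (1+2)/2 = 1.5.

4, 1.5, 5, 6, 1.5, 3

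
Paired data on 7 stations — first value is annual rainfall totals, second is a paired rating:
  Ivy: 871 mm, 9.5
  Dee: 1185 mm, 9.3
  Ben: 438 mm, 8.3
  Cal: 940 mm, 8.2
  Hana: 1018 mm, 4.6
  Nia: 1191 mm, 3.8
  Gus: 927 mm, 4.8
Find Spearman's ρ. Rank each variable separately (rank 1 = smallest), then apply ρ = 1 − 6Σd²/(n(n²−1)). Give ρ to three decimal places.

Ranks of variable 1: 2, 6, 1, 4, 5, 7, 3
Ranks of variable 2: 7, 6, 5, 4, 2, 1, 3
d = r₁ − r₂: -5, 0, -4, 0, 3, 6, 0
d²: 25, 0, 16, 0, 9, 36, 0; Σd² = 86
ρ = 1 − 6·86/(7·48) = 1 − 516/336 = -0.536

-0.536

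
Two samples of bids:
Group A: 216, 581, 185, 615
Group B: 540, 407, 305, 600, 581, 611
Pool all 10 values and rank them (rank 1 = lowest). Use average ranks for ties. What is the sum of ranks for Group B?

35.5

Sorted (ascending): 185, 216, 305, 407, 540, 581, 581, 600, 611, 615
The 2 values of 581 occupy positions 6–7 → average rank (6+7)/2 = 6.5.
Group B values → pooled ranks: 540→5, 407→4, 305→3, 600→8, 581→6.5, 611→9
Rank sum = 5 + 4 + 3 + 8 + 6.5 + 9 = 35.5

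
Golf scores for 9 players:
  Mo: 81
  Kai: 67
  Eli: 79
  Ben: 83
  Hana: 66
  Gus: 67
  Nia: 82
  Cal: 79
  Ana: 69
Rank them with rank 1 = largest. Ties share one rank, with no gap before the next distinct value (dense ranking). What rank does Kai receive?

Sorted (descending): 83, 82, 81, 79, 79, 69, 67, 67, 66
The 2 values of 79 share dense rank 4.
The 2 values of 67 share dense rank 6.
Remaining distinct values take the next consecutive integers.
Kai has value 67 → rank 6.

6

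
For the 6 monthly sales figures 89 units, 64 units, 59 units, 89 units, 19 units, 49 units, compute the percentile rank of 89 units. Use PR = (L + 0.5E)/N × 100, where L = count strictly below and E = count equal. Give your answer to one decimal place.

N = 6.
Strictly below 89: 4. Equal to 89: 2.
PR = (4 + 0.5·2)/6 × 100 = 83.3

83.3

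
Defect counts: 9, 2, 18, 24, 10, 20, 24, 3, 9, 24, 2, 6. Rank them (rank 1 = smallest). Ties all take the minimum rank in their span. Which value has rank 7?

Sorted (ascending): 2, 2, 3, 6, 9, 9, 10, 18, 20, 24, 24, 24
The 2 values of 2 occupy positions 1–2 → each gets rank 1.
The 2 values of 9 occupy positions 5–6 → each gets rank 5.
The 3 values of 24 occupy positions 10–12 → each gets rank 10.
Rank 7 → value 10.

10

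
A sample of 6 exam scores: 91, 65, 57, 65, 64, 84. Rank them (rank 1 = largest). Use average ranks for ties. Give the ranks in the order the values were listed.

Sorted (descending): 91, 84, 65, 65, 64, 57
The 2 values of 65 occupy positions 3–4 → average rank (3+4)/2 = 3.5.

1, 3.5, 6, 3.5, 5, 2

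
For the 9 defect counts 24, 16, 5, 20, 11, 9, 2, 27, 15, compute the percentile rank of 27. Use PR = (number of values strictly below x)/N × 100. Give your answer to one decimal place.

88.9

N = 9.
Strictly below 27: 8. Equal to 27: 1.
PR = 8/9 × 100 = 88.9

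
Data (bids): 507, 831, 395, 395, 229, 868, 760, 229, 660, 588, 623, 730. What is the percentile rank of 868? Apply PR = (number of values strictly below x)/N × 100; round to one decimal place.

91.7

N = 12.
Strictly below 868: 11. Equal to 868: 1.
PR = 11/12 × 100 = 91.7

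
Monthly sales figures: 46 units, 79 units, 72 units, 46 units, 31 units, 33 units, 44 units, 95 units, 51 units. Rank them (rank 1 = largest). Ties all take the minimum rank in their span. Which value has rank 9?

Sorted (descending): 95, 79, 72, 51, 46, 46, 44, 33, 31
The 2 values of 46 occupy positions 5–6 → each gets rank 5.
Rank 9 → value 31.

31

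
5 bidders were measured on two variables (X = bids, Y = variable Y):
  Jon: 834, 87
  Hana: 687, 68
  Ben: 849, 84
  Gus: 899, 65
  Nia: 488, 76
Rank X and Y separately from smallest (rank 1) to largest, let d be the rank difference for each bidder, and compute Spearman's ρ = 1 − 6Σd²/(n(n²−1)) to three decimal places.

-0.200

Ranks of variable 1: 3, 2, 4, 5, 1
Ranks of variable 2: 5, 2, 4, 1, 3
d = r₁ − r₂: -2, 0, 0, 4, -2
d²: 4, 0, 0, 16, 4; Σd² = 24
ρ = 1 − 6·24/(5·24) = 1 − 144/120 = -0.200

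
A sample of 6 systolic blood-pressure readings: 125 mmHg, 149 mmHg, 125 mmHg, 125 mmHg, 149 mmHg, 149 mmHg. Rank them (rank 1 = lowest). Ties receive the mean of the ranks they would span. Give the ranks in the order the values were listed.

Sorted (ascending): 125, 125, 125, 149, 149, 149
The 3 values of 125 occupy positions 1–3 → average rank 2.
The 3 values of 149 occupy positions 4–6 → average rank 5.

2, 5, 2, 2, 5, 5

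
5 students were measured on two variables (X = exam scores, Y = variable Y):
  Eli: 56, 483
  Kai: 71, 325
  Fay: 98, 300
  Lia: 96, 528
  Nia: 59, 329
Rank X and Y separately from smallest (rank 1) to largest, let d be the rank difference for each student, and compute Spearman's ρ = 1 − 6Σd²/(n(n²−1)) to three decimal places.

Ranks of variable 1: 1, 3, 5, 4, 2
Ranks of variable 2: 4, 2, 1, 5, 3
d = r₁ − r₂: -3, 1, 4, -1, -1
d²: 9, 1, 16, 1, 1; Σd² = 28
ρ = 1 − 6·28/(5·24) = 1 − 168/120 = -0.400

-0.400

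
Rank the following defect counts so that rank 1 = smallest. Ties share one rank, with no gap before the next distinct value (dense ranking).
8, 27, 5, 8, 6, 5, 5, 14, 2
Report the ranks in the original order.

4, 6, 2, 4, 3, 2, 2, 5, 1

Sorted (ascending): 2, 5, 5, 5, 6, 8, 8, 14, 27
The 3 values of 5 share dense rank 2.
The 2 values of 8 share dense rank 4.
Remaining distinct values take the next consecutive integers.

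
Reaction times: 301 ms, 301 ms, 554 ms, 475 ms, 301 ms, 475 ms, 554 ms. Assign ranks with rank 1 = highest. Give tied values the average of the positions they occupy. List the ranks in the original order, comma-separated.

6, 6, 1.5, 3.5, 6, 3.5, 1.5

Sorted (descending): 554, 554, 475, 475, 301, 301, 301
The 2 values of 554 occupy positions 1–2 → average rank (1+2)/2 = 1.5.
The 2 values of 475 occupy positions 3–4 → average rank (3+4)/2 = 3.5.
The 3 values of 301 occupy positions 5–7 → average rank 6.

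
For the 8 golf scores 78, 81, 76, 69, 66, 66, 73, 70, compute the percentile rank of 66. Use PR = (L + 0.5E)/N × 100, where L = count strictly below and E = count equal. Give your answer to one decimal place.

N = 8.
Strictly below 66: 0. Equal to 66: 2.
PR = (0 + 0.5·2)/8 × 100 = 12.5

12.5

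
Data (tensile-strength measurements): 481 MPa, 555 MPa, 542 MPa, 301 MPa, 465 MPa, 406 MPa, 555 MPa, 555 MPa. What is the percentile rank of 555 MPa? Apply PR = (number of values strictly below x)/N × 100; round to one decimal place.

N = 8.
Strictly below 555: 5. Equal to 555: 3.
PR = 5/8 × 100 = 62.5

62.5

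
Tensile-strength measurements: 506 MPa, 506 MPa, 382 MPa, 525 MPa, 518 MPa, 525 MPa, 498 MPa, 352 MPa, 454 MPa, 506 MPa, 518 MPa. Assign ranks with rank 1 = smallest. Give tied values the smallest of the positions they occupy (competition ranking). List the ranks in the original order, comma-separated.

5, 5, 2, 10, 8, 10, 4, 1, 3, 5, 8

Sorted (ascending): 352, 382, 454, 498, 506, 506, 506, 518, 518, 525, 525
The 3 values of 506 occupy positions 5–7 → each gets rank 5.
The 2 values of 518 occupy positions 8–9 → each gets rank 8.
The 2 values of 525 occupy positions 10–11 → each gets rank 10.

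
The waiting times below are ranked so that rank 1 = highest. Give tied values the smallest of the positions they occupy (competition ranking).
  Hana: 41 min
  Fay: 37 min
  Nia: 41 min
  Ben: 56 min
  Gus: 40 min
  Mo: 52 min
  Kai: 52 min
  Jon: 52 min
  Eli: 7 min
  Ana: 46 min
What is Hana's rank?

Sorted (descending): 56, 52, 52, 52, 46, 41, 41, 40, 37, 7
The 3 values of 52 occupy positions 2–4 → each gets rank 2.
The 2 values of 41 occupy positions 6–7 → each gets rank 6.
Hana has value 41 min → rank 6.

6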